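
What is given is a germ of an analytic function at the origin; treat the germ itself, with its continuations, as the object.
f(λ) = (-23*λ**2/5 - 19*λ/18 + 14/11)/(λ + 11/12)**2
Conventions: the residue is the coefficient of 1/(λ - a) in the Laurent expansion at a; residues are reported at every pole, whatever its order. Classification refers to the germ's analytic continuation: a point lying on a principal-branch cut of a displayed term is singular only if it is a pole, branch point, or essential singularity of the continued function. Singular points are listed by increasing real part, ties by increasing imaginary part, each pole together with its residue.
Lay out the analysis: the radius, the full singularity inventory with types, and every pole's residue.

Radius of convergence at 0: 11/12.
At -11/12: a pole of order 2; residue 332/45.

Denominator factor (λ + 11/12)^2: pole of order 2 at -11/12, modulus 11/12.
The radius of convergence is the smallest modulus among the singular points: 11/12.
At the order-2 pole -11/12 set g(λ) = (λ - (-11/12))^2*f(λ) = -23*λ**2/5 - 19*λ/18 + 14/11.
Order-2 pole: residue = g'(a); g'(-11/12) = 332/45, so the residue is 332/45.


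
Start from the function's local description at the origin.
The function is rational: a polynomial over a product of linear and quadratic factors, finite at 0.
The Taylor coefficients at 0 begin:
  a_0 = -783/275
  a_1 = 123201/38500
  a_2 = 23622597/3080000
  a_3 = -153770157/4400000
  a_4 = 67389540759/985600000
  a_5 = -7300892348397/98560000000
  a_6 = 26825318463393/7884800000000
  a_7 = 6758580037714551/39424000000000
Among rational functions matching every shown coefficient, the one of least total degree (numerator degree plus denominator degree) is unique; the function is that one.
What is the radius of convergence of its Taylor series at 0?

The radius of convergence is (1/3)*sqrt(5).

No rational of total degree below 6 reproduces all 8 coefficients; solving the [2/4] Pade equations on them gives f(z) = (-2*z**2/5 - 18*z/7 - 29/33)/(z**2 + 9*z/8 + 5/9)**2, whose expansion matches every shown term.
Denominator factor (z**2 + 9*z/8 + 5/9)^2: discriminant -551/576, complex-conjugate roots (-9/16) + ((1/48)*sqrt(551))*i and (-9/16) - ((1/48)*sqrt(551))*i; poles of order 2, moduli (1/3)*sqrt(5) and (1/3)*sqrt(5).
The radius of convergence is the smallest modulus among the singular points: (1/3)*sqrt(5).


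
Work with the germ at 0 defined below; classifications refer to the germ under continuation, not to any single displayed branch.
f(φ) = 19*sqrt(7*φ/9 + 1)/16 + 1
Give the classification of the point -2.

The point is a regular point.

There is no denominator, hence no pole anywhere.
Branch term sqrt(1 - φ/(-9/7)): argument at -2 is -5/9, nonzero, so -2 is not its branch point (a point on a principal cut is still regular for the continued germ).
So the germ continues analytically to -2.


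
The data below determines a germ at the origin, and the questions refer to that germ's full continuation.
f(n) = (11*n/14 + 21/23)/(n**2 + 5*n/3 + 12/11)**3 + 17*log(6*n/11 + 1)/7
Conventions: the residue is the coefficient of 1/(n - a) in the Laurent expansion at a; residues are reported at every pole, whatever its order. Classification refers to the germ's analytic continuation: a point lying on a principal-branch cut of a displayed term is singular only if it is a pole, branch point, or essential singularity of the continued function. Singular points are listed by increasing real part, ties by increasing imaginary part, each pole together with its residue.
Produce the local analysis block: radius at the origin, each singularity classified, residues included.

Denominator factor (n**2 + 5*n/3 + 12/11)^3: discriminant -157/99, complex-conjugate roots (-5/6) + ((1/66)*sqrt(1727))*i and (-5/6) - ((1/66)*sqrt(1727))*i; poles of order 3, moduli (2/11)*sqrt(33) and (2/11)*sqrt(33).
Branch term (17/7)*log(1 - n/(-11/6)): its argument vanishes at n = -11/6, a logarithmic branch point, modulus 11/6.
The radius of convergence is the smallest modulus among the singular points: (2/11)*sqrt(33).
The branch term is analytic at (-5/6) - ((1/66)*sqrt(1727))*i and contributes nothing to the residue; only the rational part matters.
The factor n**2 + 5*n/3 + 12/11 splits as (n - a)(n - a') with a = (-5/6) - ((1/66)*sqrt(1727))*i, a' = (-5/6) + ((1/66)*sqrt(1727))*i. At the order-3 pole a set g(n) = (n - a)^3*(rational part) = [11*n/14 + 21/23] / (n - a')^3.
Order-3 pole: residue = g''(a)/2; g''((-5/6) - ((1/66)*sqrt(1727))*i) = ((14672097/623052773)*sqrt(1727))*i, so the residue is ((14672097/1246105546)*sqrt(1727))*i.
The branch term is analytic at (-5/6) + ((1/66)*sqrt(1727))*i and contributes nothing to the residue; only the rational part matters.
The factor n**2 + 5*n/3 + 12/11 splits as (n - a)(n - a') with a = (-5/6) + ((1/66)*sqrt(1727))*i, a' = (-5/6) - ((1/66)*sqrt(1727))*i. At the order-3 pole a set g(n) = (n - a)^3*(rational part) = [11*n/14 + 21/23] / (n - a')^3.
Order-3 pole: residue = g''(a)/2; g''((-5/6) + ((1/66)*sqrt(1727))*i) = -((14672097/623052773)*sqrt(1727))*i, so the residue is -((14672097/1246105546)*sqrt(1727))*i.
List the singular points by increasing real part (a conjugate pair: the negative imaginary part first).

Radius of convergence at 0: (2/11)*sqrt(33).
At -11/6: a logarithmic branch point.
At (-5/6) - ((1/66)*sqrt(1727))*i: a pole of order 3; residue ((14672097/1246105546)*sqrt(1727))*i.
At (-5/6) + ((1/66)*sqrt(1727))*i: a pole of order 3; residue -((14672097/1246105546)*sqrt(1727))*i.


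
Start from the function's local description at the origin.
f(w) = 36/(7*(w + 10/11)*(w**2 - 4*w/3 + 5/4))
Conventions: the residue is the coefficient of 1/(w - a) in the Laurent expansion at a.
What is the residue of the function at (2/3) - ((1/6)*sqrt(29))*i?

The factor w**2 - 4*w/3 + 5/4 splits as (w - a)(w - a') with a = (2/3) - ((1/6)*sqrt(29))*i, a' = (2/3) + ((1/6)*sqrt(29))*i. At the order-1 pole a set g(w) = (w - a)*f(w) = [36/(7*(w + 10/11))] / (w - a').
Simple pole: residue = g(a) at a = (2/3) - ((1/6)*sqrt(29))*i, which is (-26136/33425) + ((247104/969325)*sqrt(29))*i.

The residue is (-26136/33425) + ((247104/969325)*sqrt(29))*i.


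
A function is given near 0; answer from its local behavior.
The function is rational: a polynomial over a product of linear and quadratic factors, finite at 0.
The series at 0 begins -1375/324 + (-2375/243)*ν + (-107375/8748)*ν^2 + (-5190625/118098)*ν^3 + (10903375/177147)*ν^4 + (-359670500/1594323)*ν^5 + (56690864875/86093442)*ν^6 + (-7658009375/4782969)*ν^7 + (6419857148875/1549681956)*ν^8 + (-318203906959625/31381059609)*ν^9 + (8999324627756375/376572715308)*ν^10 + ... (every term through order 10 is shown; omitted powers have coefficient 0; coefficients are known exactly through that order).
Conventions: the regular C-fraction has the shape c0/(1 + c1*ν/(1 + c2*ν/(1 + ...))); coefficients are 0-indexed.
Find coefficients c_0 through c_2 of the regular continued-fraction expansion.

Taylor coefficients (read off): a_0 = -1375/324, a_1 = -2375/243, a_2 = -107375/8748.
c0 = a_0 = -1375/324. Peel one level at a time: if S = 1 + c*ν/S' with S'(0) = 1, then c is the ν-coefficient of S and S' = c*ν/(S - 1).
S_1 = c0/f = 1 + (-76/33)*ν + (7879/3267)*ν^2 + ...; c1 = -76/33.
S_2 = c1*ν/(S_1 - 1) = 1 + (7879/7524)*ν + ...; c2 = 7879/7524.

The regular C-fraction coefficients are [-1375/324, -76/33, 7879/7524].


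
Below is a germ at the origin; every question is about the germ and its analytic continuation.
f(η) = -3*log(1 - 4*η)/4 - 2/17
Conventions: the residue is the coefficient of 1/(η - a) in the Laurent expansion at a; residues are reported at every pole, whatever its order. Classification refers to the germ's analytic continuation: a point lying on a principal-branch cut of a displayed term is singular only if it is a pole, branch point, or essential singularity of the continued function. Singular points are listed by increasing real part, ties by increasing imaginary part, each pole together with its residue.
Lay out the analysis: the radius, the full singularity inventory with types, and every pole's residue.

Radius of convergence at 0: 1/4.
At 1/4: a logarithmic branch point.

Branch term (-3/4)*log(1 - η/(1/4)): its argument vanishes at η = 1/4, a logarithmic branch point, modulus 1/4.
The radius of convergence is the smallest modulus among the singular points: 1/4.


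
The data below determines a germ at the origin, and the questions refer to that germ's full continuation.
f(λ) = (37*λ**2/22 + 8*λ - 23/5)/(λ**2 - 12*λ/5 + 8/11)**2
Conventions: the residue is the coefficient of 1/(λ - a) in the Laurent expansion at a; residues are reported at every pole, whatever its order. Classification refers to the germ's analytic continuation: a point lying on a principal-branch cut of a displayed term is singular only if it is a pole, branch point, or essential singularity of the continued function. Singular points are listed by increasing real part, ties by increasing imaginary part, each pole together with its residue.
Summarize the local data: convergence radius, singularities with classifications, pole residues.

Radius of convergence at 0: 6/5 - (14/55)*sqrt(11).
At 6/5 - (14/55)*sqrt(11): a pole of order 2; residue (94125/120736)*sqrt(11).
At 6/5 + (14/55)*sqrt(11): a pole of order 2; residue -(94125/120736)*sqrt(11).

Denominator factor (λ**2 - 12*λ/5 + 8/11)^2: discriminant 784/275, real irrational roots 6/5 + (14/55)*sqrt(11) and 6/5 - (14/55)*sqrt(11); poles of order 2, moduli 6/5 + (14/55)*sqrt(11) and 6/5 - (14/55)*sqrt(11).
The radius of convergence is the smallest modulus among the singular points: 6/5 - (14/55)*sqrt(11).
The factor λ**2 - 12*λ/5 + 8/11 splits as (λ - a)(λ - a') with a = 6/5 - (14/55)*sqrt(11), a' = 6/5 + (14/55)*sqrt(11). At the order-2 pole a set g(λ) = (λ - a)^2*f(λ) = [37*λ**2/22 + 8*λ - 23/5] / (λ - a')^2.
Order-2 pole: residue = g'(a); g'(6/5 - (14/55)*sqrt(11)) = (94125/120736)*sqrt(11), so the residue is (94125/120736)*sqrt(11).
The factor λ**2 - 12*λ/5 + 8/11 splits as (λ - a)(λ - a') with a = 6/5 + (14/55)*sqrt(11), a' = 6/5 - (14/55)*sqrt(11). At the order-2 pole a set g(λ) = (λ - a)^2*f(λ) = [37*λ**2/22 + 8*λ - 23/5] / (λ - a')^2.
Order-2 pole: residue = g'(a); g'(6/5 + (14/55)*sqrt(11)) = -(94125/120736)*sqrt(11), so the residue is -(94125/120736)*sqrt(11).
List the singular points by increasing real part (a conjugate pair: the negative imaginary part first).


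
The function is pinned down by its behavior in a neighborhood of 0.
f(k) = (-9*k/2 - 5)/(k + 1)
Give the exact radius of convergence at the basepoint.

Denominator factor (k + 1): pole of order 1 at -1, modulus 1.
The radius of convergence is the smallest modulus among the singular points: 1.

The radius of convergence is 1.


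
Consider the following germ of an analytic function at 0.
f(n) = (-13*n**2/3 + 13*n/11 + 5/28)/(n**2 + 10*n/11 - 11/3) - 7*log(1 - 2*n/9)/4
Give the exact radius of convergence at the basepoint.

Denominator factor (n**2 + 10*n/11 - 11/3): discriminant 5624/363, real irrational roots -5/11 + (1/33)*sqrt(4218) and -5/11 - (1/33)*sqrt(4218); poles of order 1, moduli -5/11 + (1/33)*sqrt(4218) and 5/11 + (1/33)*sqrt(4218).
Branch term (-7/4)*log(1 - n/(9/2)): its argument vanishes at n = 9/2, a logarithmic branch point, modulus 9/2.
The radius of convergence is the smallest modulus among the singular points: -5/11 + (1/33)*sqrt(4218).

The radius of convergence is -5/11 + (1/33)*sqrt(4218).


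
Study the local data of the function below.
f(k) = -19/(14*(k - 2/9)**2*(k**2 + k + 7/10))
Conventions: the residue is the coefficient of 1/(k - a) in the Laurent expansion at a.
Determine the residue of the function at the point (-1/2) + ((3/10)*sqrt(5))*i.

The factor k**2 + k + 7/10 splits as (k - a)(k - a') with a = (-1/2) + ((3/10)*sqrt(5))*i, a' = (-1/2) - ((3/10)*sqrt(5))*i. At the order-1 pole a set g(k) = (k - a)*f(k) = [-19/(14*(k - 2/9)**2)] / (k - a').
Simple pole: residue = g(a) at a = (-1/2) + ((3/10)*sqrt(5))*i, which is (-4501575/4335583) + ((148770/4335583)*sqrt(5))*i.

The residue is (-4501575/4335583) + ((148770/4335583)*sqrt(5))*i.


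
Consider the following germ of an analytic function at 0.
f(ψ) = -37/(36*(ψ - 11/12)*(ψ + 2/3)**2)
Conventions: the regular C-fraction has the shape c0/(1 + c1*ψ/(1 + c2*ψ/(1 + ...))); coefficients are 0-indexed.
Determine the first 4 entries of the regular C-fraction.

The regular C-fraction coefficients are [111/44, 21/11, 15/28, -411/140].

Taylor coefficients (expand at 0): a_0 = 111/44, a_1 = -2331/484, a_2 = 250749/21296, a_3 = -2484513/117128.
c0 = a_0 = 111/44. Peel one level at a time: if S = 1 + c*ψ/S' with S'(0) = 1, then c is the ψ-coefficient of S and S' = c*ψ/(S - 1).
S_1 = c0/f = 1 + (21/11)*ψ + (-45/44)*ψ^2 + ...; c1 = 21/11.
S_2 = c1*ψ/(S_1 - 1) = 1 + (15/28)*ψ + (1233/784)*ψ^2 + ...; c2 = 15/28.
S_3 = c2*ψ/(S_2 - 1) = 1 + (-411/140)*ψ + ...; c3 = -411/140.


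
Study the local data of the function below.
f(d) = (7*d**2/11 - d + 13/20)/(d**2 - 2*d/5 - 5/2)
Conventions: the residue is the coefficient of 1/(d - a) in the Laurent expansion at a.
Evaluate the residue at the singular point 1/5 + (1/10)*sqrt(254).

The residue is -41/110 + (2301/55880)*sqrt(254).

The factor d**2 - 2*d/5 - 5/2 splits as (d - a)(d - a') with a = 1/5 + (1/10)*sqrt(254), a' = 1/5 - (1/10)*sqrt(254). At the order-1 pole a set g(d) = (d - a)*f(d) = [7*d**2/11 - d + 13/20] / (d - a').
Simple pole: residue = g(a) at a = 1/5 + (1/10)*sqrt(254), which is -41/110 + (2301/55880)*sqrt(254).


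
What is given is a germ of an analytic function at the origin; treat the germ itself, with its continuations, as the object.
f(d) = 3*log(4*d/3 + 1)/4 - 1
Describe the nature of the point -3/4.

The term (3/4)*log(1 - d/(-3/4)) has argument 1 - -3/4/(-3/4) = 0 at -3/4: a logarithmic (infinitely-sheeted) branch point; the remaining terms are analytic or single-valued there.

The point is a logarithmic branch point.


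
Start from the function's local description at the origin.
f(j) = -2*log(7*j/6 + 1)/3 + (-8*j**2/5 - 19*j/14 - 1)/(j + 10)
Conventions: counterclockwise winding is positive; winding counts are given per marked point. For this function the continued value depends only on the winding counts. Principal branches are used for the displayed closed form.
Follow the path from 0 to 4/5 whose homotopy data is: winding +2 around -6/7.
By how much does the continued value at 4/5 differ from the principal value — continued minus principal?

Continued minus principal equals -(8/3)*pi*i.

The rational part is single-valued and drops out of the difference; each branch term changes only by its own monodromy.
(-2/3)*log(1 - j/(-6/7)): each positive loop around -6/7 adds 2*pi*i to the log, so winding +2 contributes (-2/3)*(2)*2*pi*i = -(8/3)*pi*i.
Summing the contributions at j = 4/5 gives -(8/3)*pi*i.


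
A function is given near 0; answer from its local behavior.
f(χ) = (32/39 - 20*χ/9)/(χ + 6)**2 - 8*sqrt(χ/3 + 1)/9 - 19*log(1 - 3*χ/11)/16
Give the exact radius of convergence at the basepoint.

The radius of convergence is 3.

Denominator factor (χ + 6)^2: pole of order 2 at -6, modulus 6.
Branch term (-19/16)*log(1 - χ/(11/3)): its argument vanishes at χ = 11/3, a logarithmic branch point, modulus 11/3.
Branch term (-8/9)*sqrt(1 - χ/(-3)): its argument vanishes at χ = -3, a square-root branch point, modulus 3.
The radius of convergence is the smallest modulus among the singular points: 3.


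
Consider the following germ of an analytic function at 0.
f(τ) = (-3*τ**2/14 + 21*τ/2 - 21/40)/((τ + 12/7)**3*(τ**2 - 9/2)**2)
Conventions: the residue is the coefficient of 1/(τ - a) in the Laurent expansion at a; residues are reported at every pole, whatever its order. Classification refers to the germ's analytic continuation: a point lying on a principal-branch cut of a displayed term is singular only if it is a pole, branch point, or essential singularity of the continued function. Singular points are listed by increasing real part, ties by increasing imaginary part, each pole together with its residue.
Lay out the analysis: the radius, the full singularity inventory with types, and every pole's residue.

Radius of convergence at 0: 12/7.
At -(3/2)*sqrt(2): a pole of order 2; residue 430088386/5969295 + (608373661/11938590)*sqrt(2).
At -12/7: a pole of order 3; residue -860176772/5969295.
At (3/2)*sqrt(2): a pole of order 2; residue 430088386/5969295 - (608373661/11938590)*sqrt(2).

Denominator factor (τ**2 - 9/2)^2: discriminant 18, real irrational roots (3/2)*sqrt(2) and -(3/2)*sqrt(2); poles of order 2, moduli (3/2)*sqrt(2) and (3/2)*sqrt(2).
Denominator factor (τ + 12/7)^3: pole of order 3 at -12/7, modulus 12/7.
The radius of convergence is the smallest modulus among the singular points: 12/7.
The factor τ**2 - 9/2 splits as (τ - a)(τ - a') with a = -(3/2)*sqrt(2), a' = (3/2)*sqrt(2). At the order-2 pole a set g(τ) = (τ - a)^2*f(τ) = [(-3*τ**2/14 + 21*τ/2 - 21/40)/(τ + 12/7)**3] / (τ - a')^2.
Order-2 pole: residue = g'(a); g'(-(3/2)*sqrt(2)) = 430088386/5969295 + (608373661/11938590)*sqrt(2), so the residue is 430088386/5969295 + (608373661/11938590)*sqrt(2).
At the order-3 pole -12/7 set g(τ) = (τ - (-12/7))^3*f(τ) = (-3*τ**2/14 + 21*τ/2 - 21/40)/(τ**2 - 9/2)**2.
Order-3 pole: residue = g''(a)/2; g''(-12/7) = -1720353544/5969295, so the residue is -860176772/5969295.
The factor τ**2 - 9/2 splits as (τ - a)(τ - a') with a = (3/2)*sqrt(2), a' = -(3/2)*sqrt(2). At the order-2 pole a set g(τ) = (τ - a)^2*f(τ) = [(-3*τ**2/14 + 21*τ/2 - 21/40)/(τ + 12/7)**3] / (τ - a')^2.
Order-2 pole: residue = g'(a); g'((3/2)*sqrt(2)) = 430088386/5969295 - (608373661/11938590)*sqrt(2), so the residue is 430088386/5969295 - (608373661/11938590)*sqrt(2).
List the singular points by increasing real part (a conjugate pair: the negative imaginary part first).


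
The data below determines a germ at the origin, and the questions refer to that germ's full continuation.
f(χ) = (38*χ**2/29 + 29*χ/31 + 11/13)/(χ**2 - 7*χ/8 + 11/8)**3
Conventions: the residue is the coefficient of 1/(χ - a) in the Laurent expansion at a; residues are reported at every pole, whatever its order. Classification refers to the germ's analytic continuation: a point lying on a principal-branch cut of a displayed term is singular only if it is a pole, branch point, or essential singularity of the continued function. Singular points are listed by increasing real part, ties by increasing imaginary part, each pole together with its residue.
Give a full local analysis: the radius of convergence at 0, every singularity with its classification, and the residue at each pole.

Radius of convergence at 0: (1/4)*sqrt(22).
At (7/16) - ((1/16)*sqrt(303))*i: a pole of order 3; residue ((1549614080/108370150083)*sqrt(303))*i.
At (7/16) + ((1/16)*sqrt(303))*i: a pole of order 3; residue -((1549614080/108370150083)*sqrt(303))*i.

Denominator factor (χ**2 - 7*χ/8 + 11/8)^3: discriminant -303/64, complex-conjugate roots (7/16) + ((1/16)*sqrt(303))*i and (7/16) - ((1/16)*sqrt(303))*i; poles of order 3, moduli (1/4)*sqrt(22) and (1/4)*sqrt(22).
The radius of convergence is the smallest modulus among the singular points: (1/4)*sqrt(22).
The factor χ**2 - 7*χ/8 + 11/8 splits as (χ - a)(χ - a') with a = (7/16) - ((1/16)*sqrt(303))*i, a' = (7/16) + ((1/16)*sqrt(303))*i. At the order-3 pole a set g(χ) = (χ - a)^3*f(χ) = [38*χ**2/29 + 29*χ/31 + 11/13] / (χ - a')^3.
Order-3 pole: residue = g''(a)/2; g''((7/16) - ((1/16)*sqrt(303))*i) = ((3099228160/108370150083)*sqrt(303))*i, so the residue is ((1549614080/108370150083)*sqrt(303))*i.
The factor χ**2 - 7*χ/8 + 11/8 splits as (χ - a)(χ - a') with a = (7/16) + ((1/16)*sqrt(303))*i, a' = (7/16) - ((1/16)*sqrt(303))*i. At the order-3 pole a set g(χ) = (χ - a)^3*f(χ) = [38*χ**2/29 + 29*χ/31 + 11/13] / (χ - a')^3.
Order-3 pole: residue = g''(a)/2; g''((7/16) + ((1/16)*sqrt(303))*i) = -((3099228160/108370150083)*sqrt(303))*i, so the residue is -((1549614080/108370150083)*sqrt(303))*i.
List the singular points by increasing real part (a conjugate pair: the negative imaginary part first).


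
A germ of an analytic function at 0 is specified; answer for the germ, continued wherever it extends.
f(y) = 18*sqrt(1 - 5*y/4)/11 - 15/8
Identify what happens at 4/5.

The term (18/11)*sqrt(1 - y/(4/5)) has argument 1 - 4/5/(4/5) = 0 at 4/5: a square-root (algebraic, two-sheeted) branch point; the remaining terms are analytic or single-valued there.

The point is an algebraic (square-root) branch point.


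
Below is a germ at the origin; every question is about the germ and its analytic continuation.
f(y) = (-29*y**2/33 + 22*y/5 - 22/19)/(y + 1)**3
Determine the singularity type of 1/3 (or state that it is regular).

The point is a regular point.

Denominator factors: y + 1 = 4/3 at y = 1/3 — none vanishes.
So the germ continues analytically to 1/3.


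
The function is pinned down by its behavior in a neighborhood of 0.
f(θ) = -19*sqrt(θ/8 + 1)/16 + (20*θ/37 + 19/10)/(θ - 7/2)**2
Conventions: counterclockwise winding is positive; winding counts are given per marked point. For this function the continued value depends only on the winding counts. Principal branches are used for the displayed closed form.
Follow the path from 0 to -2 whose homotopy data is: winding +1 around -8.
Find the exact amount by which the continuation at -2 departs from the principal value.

The rational part is single-valued and drops out of the difference; each branch term changes only by its own monodromy.
(-19/16)*sqrt(1 - θ/(-8)): winding +1 is odd, the square root flips sign, contributing -2*(-19/16)*sqrt(1 - (-2)/(-8)) = -2*(-19/16)*sqrt(3/4) = (19/16)*sqrt(3).
Summing the contributions at θ = -2 gives (19/16)*sqrt(3).

Continued minus principal equals (19/16)*sqrt(3).


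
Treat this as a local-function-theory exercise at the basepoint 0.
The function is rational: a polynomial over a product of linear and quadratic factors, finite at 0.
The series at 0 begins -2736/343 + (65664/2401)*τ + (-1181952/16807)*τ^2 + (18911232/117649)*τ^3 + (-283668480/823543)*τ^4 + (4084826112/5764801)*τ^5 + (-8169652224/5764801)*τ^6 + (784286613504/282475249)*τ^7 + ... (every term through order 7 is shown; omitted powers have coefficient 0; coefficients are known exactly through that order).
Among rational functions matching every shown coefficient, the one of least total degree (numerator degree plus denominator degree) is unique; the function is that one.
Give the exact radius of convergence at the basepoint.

The radius of convergence is 7/12.

No rational of total degree below 2 reproduces all 8 coefficients; solving the [0/2] Pade equations on them gives f(τ) = -19/(7*(τ + 7/12)**2), whose expansion matches every shown term.
Denominator factor (τ + 7/12)^2: pole of order 2 at -7/12, modulus 7/12.
The radius of convergence is the smallest modulus among the singular points: 7/12.


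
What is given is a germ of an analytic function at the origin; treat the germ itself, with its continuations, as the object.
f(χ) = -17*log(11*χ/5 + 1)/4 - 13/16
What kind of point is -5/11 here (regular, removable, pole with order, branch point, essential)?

The term (-17/4)*log(1 - χ/(-5/11)) has argument 1 - -5/11/(-5/11) = 0 at -5/11: a logarithmic (infinitely-sheeted) branch point; the remaining terms are analytic or single-valued there.

The point is a logarithmic branch point.


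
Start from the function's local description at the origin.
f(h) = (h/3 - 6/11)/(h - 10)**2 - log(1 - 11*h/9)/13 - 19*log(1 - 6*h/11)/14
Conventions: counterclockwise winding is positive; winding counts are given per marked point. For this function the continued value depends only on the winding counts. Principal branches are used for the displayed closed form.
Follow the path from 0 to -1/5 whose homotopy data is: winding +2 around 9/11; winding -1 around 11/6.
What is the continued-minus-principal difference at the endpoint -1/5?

Continued minus principal equals (219/91)*pi*i.

The rational part is single-valued and drops out of the difference; each branch term changes only by its own monodromy.
(-19/14)*log(1 - h/(11/6)): each positive loop around 11/6 adds 2*pi*i to the log, so winding -1 contributes (-19/14)*(-1)*2*pi*i = (19/7)*pi*i.
(-1/13)*log(1 - h/(9/11)): each positive loop around 9/11 adds 2*pi*i to the log, so winding +2 contributes (-1/13)*(2)*2*pi*i = -(4/13)*pi*i.
Summing the contributions at h = -1/5 gives (219/91)*pi*i.


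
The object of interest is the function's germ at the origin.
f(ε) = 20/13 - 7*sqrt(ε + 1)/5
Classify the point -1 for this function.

The term (-7/5)*sqrt(1 - ε/(-1)) has argument 1 - -1/(-1) = 0 at -1: a square-root (algebraic, two-sheeted) branch point; the remaining terms are analytic or single-valued there.

The point is an algebraic (square-root) branch point.


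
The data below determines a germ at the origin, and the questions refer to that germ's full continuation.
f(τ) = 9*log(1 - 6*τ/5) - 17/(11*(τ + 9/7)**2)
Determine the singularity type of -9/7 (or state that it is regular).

The denominator factor τ + 9/7 vanishes at -9/7 and appears to the power 2; the numerator there equals -17/11, nonzero, and no other factor vanishes.
The branch terms are analytic at this point.
Hence a pole whose order is the multiplicity, 2.

The point is a pole of order 2.


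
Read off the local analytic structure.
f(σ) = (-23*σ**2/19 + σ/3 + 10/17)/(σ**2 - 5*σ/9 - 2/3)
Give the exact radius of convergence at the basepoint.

The radius of convergence is -5/18 + (1/18)*sqrt(241).

Denominator factor (σ**2 - 5*σ/9 - 2/3): discriminant 241/81, real irrational roots 5/18 + (1/18)*sqrt(241) and 5/18 - (1/18)*sqrt(241); poles of order 1, moduli 5/18 + (1/18)*sqrt(241) and -5/18 + (1/18)*sqrt(241).
The radius of convergence is the smallest modulus among the singular points: -5/18 + (1/18)*sqrt(241).


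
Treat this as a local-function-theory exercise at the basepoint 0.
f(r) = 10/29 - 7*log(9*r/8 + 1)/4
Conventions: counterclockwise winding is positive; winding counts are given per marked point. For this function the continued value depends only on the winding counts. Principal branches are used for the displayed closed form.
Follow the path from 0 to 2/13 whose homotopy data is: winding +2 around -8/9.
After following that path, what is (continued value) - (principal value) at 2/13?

The rational part is single-valued and drops out of the difference; each branch term changes only by its own monodromy.
(-7/4)*log(1 - r/(-8/9)): each positive loop around -8/9 adds 2*pi*i to the log, so winding +2 contributes (-7/4)*(2)*2*pi*i = -(7)*pi*i.
Summing the contributions at r = 2/13 gives -(7)*pi*i.

Continued minus principal equals -(7)*pi*i.


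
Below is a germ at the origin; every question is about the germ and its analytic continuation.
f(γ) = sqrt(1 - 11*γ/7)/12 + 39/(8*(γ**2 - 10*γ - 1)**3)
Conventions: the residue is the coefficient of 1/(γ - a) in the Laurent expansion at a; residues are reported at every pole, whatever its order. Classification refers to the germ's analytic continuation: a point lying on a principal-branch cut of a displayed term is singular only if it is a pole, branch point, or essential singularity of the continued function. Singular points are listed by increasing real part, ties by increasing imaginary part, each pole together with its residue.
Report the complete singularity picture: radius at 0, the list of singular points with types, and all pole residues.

Radius of convergence at 0: -5 + sqrt(26).
At 5 - sqrt(26): a pole of order 3; residue -(9/173056)*sqrt(26).
At 7/11: an algebraic (square-root) branch point.
At 5 + sqrt(26): a pole of order 3; residue (9/173056)*sqrt(26).

Denominator factor (γ**2 - 10*γ - 1)^3: discriminant 104, real irrational roots 5 + sqrt(26) and 5 - sqrt(26); poles of order 3, moduli 5 + sqrt(26) and -5 + sqrt(26).
Branch term (1/12)*sqrt(1 - γ/(7/11)): its argument vanishes at γ = 7/11, a square-root branch point, modulus 7/11.
The radius of convergence is the smallest modulus among the singular points: -5 + sqrt(26).
The branch term is analytic at 5 - sqrt(26) and contributes nothing to the residue; only the rational part matters.
The factor γ**2 - 10*γ - 1 splits as (γ - a)(γ - a') with a = 5 - sqrt(26), a' = 5 + sqrt(26). At the order-3 pole a set g(γ) = (γ - a)^3*(rational part) = [39/8] / (γ - a')^3.
Order-3 pole: residue = g''(a)/2; g''(5 - sqrt(26)) = -(9/86528)*sqrt(26), so the residue is -(9/173056)*sqrt(26).
The branch term is analytic at 5 + sqrt(26) and contributes nothing to the residue; only the rational part matters.
The factor γ**2 - 10*γ - 1 splits as (γ - a)(γ - a') with a = 5 + sqrt(26), a' = 5 - sqrt(26). At the order-3 pole a set g(γ) = (γ - a)^3*(rational part) = [39/8] / (γ - a')^3.
Order-3 pole: residue = g''(a)/2; g''(5 + sqrt(26)) = (9/86528)*sqrt(26), so the residue is (9/173056)*sqrt(26).
List the singular points by increasing real part (a conjugate pair: the negative imaginary part first).


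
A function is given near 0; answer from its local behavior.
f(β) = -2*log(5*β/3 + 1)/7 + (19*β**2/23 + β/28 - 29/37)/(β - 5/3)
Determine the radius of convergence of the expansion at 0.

Denominator factor (β - 5/3): pole of order 1 at 5/3, modulus 5/3.
Branch term (-2/7)*log(1 - β/(-3/5)): its argument vanishes at β = -3/5, a logarithmic branch point, modulus 3/5.
The radius of convergence is the smallest modulus among the singular points: 3/5.

The radius of convergence is 3/5.


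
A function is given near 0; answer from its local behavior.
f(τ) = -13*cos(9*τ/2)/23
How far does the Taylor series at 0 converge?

The factor cos(9*τ/2) is entire and contributes no finite singular point.
The polynomial part has no poles.
No finite singular points: the Taylor series at 0 converges everywhere.

The radius of convergence is infinite.


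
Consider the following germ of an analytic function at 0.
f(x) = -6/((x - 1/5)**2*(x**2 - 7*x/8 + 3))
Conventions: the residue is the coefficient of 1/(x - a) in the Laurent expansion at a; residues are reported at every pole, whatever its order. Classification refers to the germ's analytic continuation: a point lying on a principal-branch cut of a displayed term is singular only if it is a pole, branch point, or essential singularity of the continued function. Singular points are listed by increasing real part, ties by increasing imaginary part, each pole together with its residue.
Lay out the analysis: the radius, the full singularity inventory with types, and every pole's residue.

Radius of convergence at 0: 1/5.
At 1/5: a pole of order 2; residue -38000/109443.
At (7/16) - ((1/16)*sqrt(719))*i: a pole of order 1; residue (19000/109443) + ((1761400/78689517)*sqrt(719))*i.
At (7/16) + ((1/16)*sqrt(719))*i: a pole of order 1; residue (19000/109443) - ((1761400/78689517)*sqrt(719))*i.

Denominator factor (x - 1/5)^2: pole of order 2 at 1/5, modulus 1/5.
Denominator factor (x**2 - 7*x/8 + 3): discriminant -719/64, complex-conjugate roots (7/16) + ((1/16)*sqrt(719))*i and (7/16) - ((1/16)*sqrt(719))*i; poles of order 1, moduli sqrt(3) and sqrt(3).
The radius of convergence is the smallest modulus among the singular points: 1/5.
At the order-2 pole 1/5 set g(x) = (x - (1/5))^2*f(x) = -6/(x**2 - 7*x/8 + 3).
Order-2 pole: residue = g'(a); g'(1/5) = -38000/109443, so the residue is -38000/109443.
The factor x**2 - 7*x/8 + 3 splits as (x - a)(x - a') with a = (7/16) - ((1/16)*sqrt(719))*i, a' = (7/16) + ((1/16)*sqrt(719))*i. At the order-1 pole a set g(x) = (x - a)*f(x) = [-6/(x - 1/5)**2] / (x - a').
Simple pole: residue = g(a) at a = (7/16) - ((1/16)*sqrt(719))*i, which is (19000/109443) + ((1761400/78689517)*sqrt(719))*i.
The factor x**2 - 7*x/8 + 3 splits as (x - a)(x - a') with a = (7/16) + ((1/16)*sqrt(719))*i, a' = (7/16) - ((1/16)*sqrt(719))*i. At the order-1 pole a set g(x) = (x - a)*f(x) = [-6/(x - 1/5)**2] / (x - a').
Simple pole: residue = g(a) at a = (7/16) + ((1/16)*sqrt(719))*i, which is (19000/109443) - ((1761400/78689517)*sqrt(719))*i.
List the singular points by increasing real part (a conjugate pair: the negative imaginary part first).


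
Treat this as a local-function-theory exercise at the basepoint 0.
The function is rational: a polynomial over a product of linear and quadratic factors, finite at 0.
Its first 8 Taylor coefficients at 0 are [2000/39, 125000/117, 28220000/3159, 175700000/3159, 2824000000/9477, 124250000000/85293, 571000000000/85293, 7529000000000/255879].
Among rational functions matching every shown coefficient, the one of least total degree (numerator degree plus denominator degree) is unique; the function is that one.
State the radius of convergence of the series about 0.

The radius of convergence is 3/10.

No rational of total degree below 5 reproduces all 8 coefficients; solving the [2/3] Pade equations on them gives f(h) = (10*h**2/9 - 15*h - 18/13)/(h - 3/10)**3, whose expansion matches every shown term.
Denominator factor (h - 3/10)^3: pole of order 3 at 3/10, modulus 3/10.
The radius of convergence is the smallest modulus among the singular points: 3/10.


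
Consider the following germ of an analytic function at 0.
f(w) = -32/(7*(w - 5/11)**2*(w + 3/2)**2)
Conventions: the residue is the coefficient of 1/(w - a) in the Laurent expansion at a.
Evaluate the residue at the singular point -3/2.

At the order-2 pole -3/2 set g(w) = (w - (-3/2))^2*f(w) = -32/(7*(w - 5/11)**2).
Order-2 pole: residue = g'(a); g'(-3/2) = -681472/556549, so the residue is -681472/556549.

The residue is -681472/556549.


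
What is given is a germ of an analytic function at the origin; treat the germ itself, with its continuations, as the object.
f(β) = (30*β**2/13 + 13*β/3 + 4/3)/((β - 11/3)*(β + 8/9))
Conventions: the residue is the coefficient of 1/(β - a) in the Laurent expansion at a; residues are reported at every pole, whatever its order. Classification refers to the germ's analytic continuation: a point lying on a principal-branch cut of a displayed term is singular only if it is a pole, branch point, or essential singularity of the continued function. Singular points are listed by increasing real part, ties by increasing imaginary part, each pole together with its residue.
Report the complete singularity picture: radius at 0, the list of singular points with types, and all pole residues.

Denominator factor (β + 8/9): pole of order 1 at -8/9, modulus 8/9.
Denominator factor (β - 11/3): pole of order 1 at 11/3, modulus 11/3.
The radius of convergence is the smallest modulus among the singular points: 8/9.
At the order-1 pole -8/9 set g(β) = (β - (-8/9))*f(β) = (30*β**2/13 + 13*β/3 + 4/3)/(β - 11/3).
Simple pole: residue = g(a) at a = -8/9, which is 244/1599.
At the order-1 pole 11/3 set g(β) = (β - (11/3))*f(β) = (30*β**2/13 + 13*β/3 + 4/3)/(β + 8/9).
Simple pole: residue = g(a) at a = 11/3, which is 5645/533.
List the singular points by increasing real part (a conjugate pair: the negative imaginary part first).

Radius of convergence at 0: 8/9.
At -8/9: a pole of order 1; residue 244/1599.
At 11/3: a pole of order 1; residue 5645/533.


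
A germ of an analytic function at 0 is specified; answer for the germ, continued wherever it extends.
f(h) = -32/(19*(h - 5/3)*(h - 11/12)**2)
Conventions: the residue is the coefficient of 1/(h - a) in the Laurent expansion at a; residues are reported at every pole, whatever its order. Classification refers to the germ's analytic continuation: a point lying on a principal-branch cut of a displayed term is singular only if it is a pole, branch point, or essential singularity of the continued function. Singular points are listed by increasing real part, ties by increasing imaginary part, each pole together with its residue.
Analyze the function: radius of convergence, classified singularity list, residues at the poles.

Radius of convergence at 0: 11/12.
At 11/12: a pole of order 2; residue 512/171.
At 5/3: a pole of order 1; residue -512/171.

Denominator factor (h - 5/3): pole of order 1 at 5/3, modulus 5/3.
Denominator factor (h - 11/12)^2: pole of order 2 at 11/12, modulus 11/12.
The radius of convergence is the smallest modulus among the singular points: 11/12.
At the order-2 pole 11/12 set g(h) = (h - (11/12))^2*f(h) = -32/(19*(h - 5/3)).
Order-2 pole: residue = g'(a); g'(11/12) = 512/171, so the residue is 512/171.
At the order-1 pole 5/3 set g(h) = (h - (5/3))*f(h) = -32/(19*(h - 11/12)**2).
Simple pole: residue = g(a) at a = 5/3, which is -512/171.
List the singular points by increasing real part (a conjugate pair: the negative imaginary part first).


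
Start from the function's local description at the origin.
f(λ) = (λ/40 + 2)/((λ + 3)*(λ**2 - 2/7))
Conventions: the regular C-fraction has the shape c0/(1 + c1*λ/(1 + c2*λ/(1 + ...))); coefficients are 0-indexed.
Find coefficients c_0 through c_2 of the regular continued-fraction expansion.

Taylor coefficients (expand at 0): a_0 = -7/3, a_1 = 539/720, a_2 = -18179/2160.
c0 = a_0 = -7/3. Peel one level at a time: if S = 1 + c*λ/S' with S'(0) = 1, then c is the λ-coefficient of S and S' = c*λ/(S - 1).
S_1 = c0/f = 1 + (77/240)*λ + (-67277/19200)*λ^2 + ...; c1 = 77/240.
S_2 = c1*λ/(S_1 - 1) = 1 + (9611/880)*λ + ...; c2 = 9611/880.

The regular C-fraction coefficients are [-7/3, 77/240, 9611/880].


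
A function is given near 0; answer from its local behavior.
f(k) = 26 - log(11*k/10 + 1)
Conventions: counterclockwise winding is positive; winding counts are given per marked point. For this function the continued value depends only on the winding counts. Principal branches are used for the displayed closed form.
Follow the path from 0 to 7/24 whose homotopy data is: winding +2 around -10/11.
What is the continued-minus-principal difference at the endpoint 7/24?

Continued minus principal equals -(4)*pi*i.

The rational part is single-valued and drops out of the difference; each branch term changes only by its own monodromy.
(-1)*log(1 - k/(-10/11)): each positive loop around -10/11 adds 2*pi*i to the log, so winding +2 contributes (-1)*(2)*2*pi*i = -(4)*pi*i.
Summing the contributions at k = 7/24 gives -(4)*pi*i.


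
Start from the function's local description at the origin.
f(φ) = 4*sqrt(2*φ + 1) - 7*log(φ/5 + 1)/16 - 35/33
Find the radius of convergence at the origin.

The radius of convergence is 1/2.

Branch term (-7/16)*log(1 - φ/(-5)): its argument vanishes at φ = -5, a logarithmic branch point, modulus 5.
Branch term (4)*sqrt(1 - φ/(-1/2)): its argument vanishes at φ = -1/2, a square-root branch point, modulus 1/2.
The radius of convergence is the smallest modulus among the singular points: 1/2.


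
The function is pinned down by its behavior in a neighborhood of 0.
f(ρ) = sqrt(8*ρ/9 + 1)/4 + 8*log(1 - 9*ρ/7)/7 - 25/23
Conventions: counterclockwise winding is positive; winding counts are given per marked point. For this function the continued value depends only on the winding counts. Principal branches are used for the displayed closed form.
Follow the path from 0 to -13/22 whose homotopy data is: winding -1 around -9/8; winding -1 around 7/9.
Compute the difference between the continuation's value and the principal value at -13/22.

Continued minus principal equals (-(1/66)*sqrt(517)) - ((16/7)*pi)*i.

The rational part is single-valued and drops out of the difference; each branch term changes only by its own monodromy.
(1/4)*sqrt(1 - ρ/(-9/8)): winding -1 is odd, the square root flips sign, contributing -2*(1/4)*sqrt(1 - (-13/22)/(-9/8)) = -2*(1/4)*sqrt(47/99) = -(1/66)*sqrt(517).
(8/7)*log(1 - ρ/(7/9)): each positive loop around 7/9 adds 2*pi*i to the log, so winding -1 contributes (8/7)*(-1)*2*pi*i = -(16/7)*pi*i.
Summing the contributions at ρ = -13/22 gives (-(1/66)*sqrt(517)) - ((16/7)*pi)*i.


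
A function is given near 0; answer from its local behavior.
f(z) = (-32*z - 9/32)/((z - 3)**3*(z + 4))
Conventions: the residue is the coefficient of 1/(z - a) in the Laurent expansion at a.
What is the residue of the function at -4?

At the order-1 pole -4 set g(z) = (z - (-4))*f(z) = (-32*z - 9/32)/(z - 3)**3.
Simple pole: residue = g(a) at a = -4, which is -4087/10976.

The residue is -4087/10976.
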